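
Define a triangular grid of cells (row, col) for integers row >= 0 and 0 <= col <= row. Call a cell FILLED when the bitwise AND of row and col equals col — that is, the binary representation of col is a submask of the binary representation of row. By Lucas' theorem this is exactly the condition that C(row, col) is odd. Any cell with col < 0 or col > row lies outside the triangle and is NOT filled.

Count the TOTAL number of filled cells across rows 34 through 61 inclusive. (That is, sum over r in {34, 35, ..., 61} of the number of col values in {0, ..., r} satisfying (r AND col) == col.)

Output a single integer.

r34=100010 pc2: +4 =4
r35=100011 pc3: +8 =12
r36=100100 pc2: +4 =16
r37=100101 pc3: +8 =24
r38=100110 pc3: +8 =32
r39=100111 pc4: +16 =48
r40=101000 pc2: +4 =52
r41=101001 pc3: +8 =60
r42=101010 pc3: +8 =68
r43=101011 pc4: +16 =84
r44=101100 pc3: +8 =92
r45=101101 pc4: +16 =108
r46=101110 pc4: +16 =124
r47=101111 pc5: +32 =156
r48=110000 pc2: +4 =160
r49=110001 pc3: +8 =168
r50=110010 pc3: +8 =176
r51=110011 pc4: +16 =192
r52=110100 pc3: +8 =200
r53=110101 pc4: +16 =216
r54=110110 pc4: +16 =232
r55=110111 pc5: +32 =264
r56=111000 pc3: +8 =272
r57=111001 pc4: +16 =288
r58=111010 pc4: +16 =304
r59=111011 pc5: +32 =336
r60=111100 pc4: +16 =352
r61=111101 pc5: +32 =384

Answer: 384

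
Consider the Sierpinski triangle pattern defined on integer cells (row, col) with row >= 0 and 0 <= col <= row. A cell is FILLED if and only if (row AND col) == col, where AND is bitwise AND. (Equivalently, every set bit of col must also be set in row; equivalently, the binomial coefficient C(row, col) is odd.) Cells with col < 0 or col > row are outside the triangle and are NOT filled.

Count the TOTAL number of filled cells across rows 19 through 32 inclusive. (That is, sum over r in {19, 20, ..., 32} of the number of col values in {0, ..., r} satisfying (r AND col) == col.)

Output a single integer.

r19=10011 pc3: +8 =8
r20=10100 pc2: +4 =12
r21=10101 pc3: +8 =20
r22=10110 pc3: +8 =28
r23=10111 pc4: +16 =44
r24=11000 pc2: +4 =48
r25=11001 pc3: +8 =56
r26=11010 pc3: +8 =64
r27=11011 pc4: +16 =80
r28=11100 pc3: +8 =88
r29=11101 pc4: +16 =104
r30=11110 pc4: +16 =120
r31=11111 pc5: +32 =152
r32=100000 pc1: +2 =154

Answer: 154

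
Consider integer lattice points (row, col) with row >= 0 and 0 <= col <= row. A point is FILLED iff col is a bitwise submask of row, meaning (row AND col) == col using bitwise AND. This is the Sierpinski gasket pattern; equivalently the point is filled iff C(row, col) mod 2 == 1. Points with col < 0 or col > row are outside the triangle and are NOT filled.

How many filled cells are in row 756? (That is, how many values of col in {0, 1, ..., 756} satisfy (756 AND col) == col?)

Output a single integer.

756 in binary = 1011110100
popcount(756) = number of 1-bits in 1011110100 = 6
A col c satisfies (756 AND c) == c iff every set bit of c is also set in 756; each of the 6 set bits of 756 can independently be on or off in c.
count = 2^6 = 64

Answer: 64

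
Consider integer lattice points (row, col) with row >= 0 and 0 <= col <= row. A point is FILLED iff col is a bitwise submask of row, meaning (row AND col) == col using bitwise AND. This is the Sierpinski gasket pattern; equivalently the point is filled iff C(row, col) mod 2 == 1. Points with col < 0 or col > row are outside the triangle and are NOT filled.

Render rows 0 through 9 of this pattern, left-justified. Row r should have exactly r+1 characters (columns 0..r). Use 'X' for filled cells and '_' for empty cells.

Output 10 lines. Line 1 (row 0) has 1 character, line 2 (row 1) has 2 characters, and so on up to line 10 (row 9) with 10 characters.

Answer: X
XX
X_X
XXXX
X___X
XX__XX
X_X_X_X
XXXXXXXX
X_______X
XX______XX

Derivation:
r0=0: X
r1=1: XX
r2=10: X_X
r3=11: XXXX
r4=100: X___X
r5=101: XX__XX
r6=110: X_X_X_X
r7=111: XXXXXXXX
r8=1000: X_______X
r9=1001: XX______XX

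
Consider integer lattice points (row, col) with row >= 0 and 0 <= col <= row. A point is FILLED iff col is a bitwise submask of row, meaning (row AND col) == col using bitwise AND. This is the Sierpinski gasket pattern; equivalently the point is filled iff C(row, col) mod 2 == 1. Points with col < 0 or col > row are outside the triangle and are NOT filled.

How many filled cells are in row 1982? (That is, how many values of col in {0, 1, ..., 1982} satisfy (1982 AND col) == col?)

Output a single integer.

1982 in binary = 11110111110
popcount(1982) = number of 1-bits in 11110111110 = 9
A col c satisfies (1982 AND c) == c iff every set bit of c is also set in 1982; each of the 9 set bits of 1982 can independently be on or off in c.
count = 2^9 = 512

Answer: 512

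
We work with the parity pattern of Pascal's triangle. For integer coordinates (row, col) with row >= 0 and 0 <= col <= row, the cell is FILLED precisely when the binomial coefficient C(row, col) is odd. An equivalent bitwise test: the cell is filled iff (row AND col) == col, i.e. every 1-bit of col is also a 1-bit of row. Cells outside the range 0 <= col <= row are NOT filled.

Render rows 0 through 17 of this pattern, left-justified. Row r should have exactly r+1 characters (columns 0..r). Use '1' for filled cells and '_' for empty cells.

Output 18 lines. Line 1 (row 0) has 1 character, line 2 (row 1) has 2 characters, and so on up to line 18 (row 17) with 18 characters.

Answer: 1
11
1_1
1111
1___1
11__11
1_1_1_1
11111111
1_______1
11______11
1_1_____1_1
1111____1111
1___1___1___1
11__11__11__11
1_1_1_1_1_1_1_1
1111111111111111
1_______________1
11______________11

Derivation:
r0=0: 1
r1=1: 11
r2=10: 1_1
r3=11: 1111
r4=100: 1___1
r5=101: 11__11
r6=110: 1_1_1_1
r7=111: 11111111
r8=1000: 1_______1
r9=1001: 11______11
r10=1010: 1_1_____1_1
r11=1011: 1111____1111
r12=1100: 1___1___1___1
r13=1101: 11__11__11__11
r14=1110: 1_1_1_1_1_1_1_1
r15=1111: 1111111111111111
r16=10000: 1_______________1
r17=10001: 11______________11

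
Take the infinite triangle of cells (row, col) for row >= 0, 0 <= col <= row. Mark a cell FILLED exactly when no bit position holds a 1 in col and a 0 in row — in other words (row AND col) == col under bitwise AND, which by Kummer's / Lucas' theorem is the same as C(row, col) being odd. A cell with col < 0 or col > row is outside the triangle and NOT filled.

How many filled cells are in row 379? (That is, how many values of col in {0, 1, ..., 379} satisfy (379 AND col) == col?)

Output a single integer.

Answer: 128

Derivation:
379 in binary = 101111011
popcount(379) = number of 1-bits in 101111011 = 7
A col c satisfies (379 AND c) == c iff every set bit of c is also set in 379; each of the 7 set bits of 379 can independently be on or off in c.
count = 2^7 = 128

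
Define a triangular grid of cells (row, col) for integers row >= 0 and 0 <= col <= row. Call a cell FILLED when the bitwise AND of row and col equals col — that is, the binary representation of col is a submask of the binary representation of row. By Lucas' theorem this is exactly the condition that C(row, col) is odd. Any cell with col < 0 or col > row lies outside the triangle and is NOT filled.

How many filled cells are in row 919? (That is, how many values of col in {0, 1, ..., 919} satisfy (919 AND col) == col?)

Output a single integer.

919 in binary = 1110010111
popcount(919) = number of 1-bits in 1110010111 = 7
A col c satisfies (919 AND c) == c iff every set bit of c is also set in 919; each of the 7 set bits of 919 can independently be on or off in c.
count = 2^7 = 128

Answer: 128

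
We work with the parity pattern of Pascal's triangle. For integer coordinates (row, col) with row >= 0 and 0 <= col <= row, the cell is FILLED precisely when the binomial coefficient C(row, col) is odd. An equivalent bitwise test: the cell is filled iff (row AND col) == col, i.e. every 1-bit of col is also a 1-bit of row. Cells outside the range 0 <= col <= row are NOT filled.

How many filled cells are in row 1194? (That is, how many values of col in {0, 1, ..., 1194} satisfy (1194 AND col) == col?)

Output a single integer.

Answer: 32

Derivation:
1194 in binary = 10010101010
popcount(1194) = number of 1-bits in 10010101010 = 5
A col c satisfies (1194 AND c) == c iff every set bit of c is also set in 1194; each of the 5 set bits of 1194 can independently be on or off in c.
count = 2^5 = 32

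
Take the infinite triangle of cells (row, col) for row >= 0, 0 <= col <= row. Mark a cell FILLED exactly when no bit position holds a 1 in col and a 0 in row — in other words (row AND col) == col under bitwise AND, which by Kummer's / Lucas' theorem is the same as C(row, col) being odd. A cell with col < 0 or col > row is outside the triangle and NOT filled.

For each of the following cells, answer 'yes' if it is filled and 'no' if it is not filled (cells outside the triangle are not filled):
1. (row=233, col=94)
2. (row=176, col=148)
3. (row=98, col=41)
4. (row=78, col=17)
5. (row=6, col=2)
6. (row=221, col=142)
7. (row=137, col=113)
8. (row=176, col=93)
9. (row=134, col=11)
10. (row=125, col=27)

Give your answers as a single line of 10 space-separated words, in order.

(233,94): row=0b11101001, col=0b1011110, row AND col = 0b1001000 = 72; 72 != 94 -> empty
(176,148): row=0b10110000, col=0b10010100, row AND col = 0b10010000 = 144; 144 != 148 -> empty
(98,41): row=0b1100010, col=0b101001, row AND col = 0b100000 = 32; 32 != 41 -> empty
(78,17): row=0b1001110, col=0b10001, row AND col = 0b0 = 0; 0 != 17 -> empty
(6,2): row=0b110, col=0b10, row AND col = 0b10 = 2; 2 == 2 -> filled
(221,142): row=0b11011101, col=0b10001110, row AND col = 0b10001100 = 140; 140 != 142 -> empty
(137,113): row=0b10001001, col=0b1110001, row AND col = 0b1 = 1; 1 != 113 -> empty
(176,93): row=0b10110000, col=0b1011101, row AND col = 0b10000 = 16; 16 != 93 -> empty
(134,11): row=0b10000110, col=0b1011, row AND col = 0b10 = 2; 2 != 11 -> empty
(125,27): row=0b1111101, col=0b11011, row AND col = 0b11001 = 25; 25 != 27 -> empty

Answer: no no no no yes no no no no no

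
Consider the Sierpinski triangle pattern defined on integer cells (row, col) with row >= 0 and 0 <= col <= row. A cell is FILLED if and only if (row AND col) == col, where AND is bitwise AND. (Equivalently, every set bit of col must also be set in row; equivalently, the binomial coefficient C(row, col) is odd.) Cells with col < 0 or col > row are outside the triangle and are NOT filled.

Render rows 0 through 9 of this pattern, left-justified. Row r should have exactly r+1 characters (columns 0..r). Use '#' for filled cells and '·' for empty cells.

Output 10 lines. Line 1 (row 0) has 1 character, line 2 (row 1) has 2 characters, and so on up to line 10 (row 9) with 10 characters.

r0=0: #
r1=1: ##
r2=10: #·#
r3=11: ####
r4=100: #···#
r5=101: ##··##
r6=110: #·#·#·#
r7=111: ########
r8=1000: #·······#
r9=1001: ##······##

Answer: #
##
#·#
####
#···#
##··##
#·#·#·#
########
#·······#
##······##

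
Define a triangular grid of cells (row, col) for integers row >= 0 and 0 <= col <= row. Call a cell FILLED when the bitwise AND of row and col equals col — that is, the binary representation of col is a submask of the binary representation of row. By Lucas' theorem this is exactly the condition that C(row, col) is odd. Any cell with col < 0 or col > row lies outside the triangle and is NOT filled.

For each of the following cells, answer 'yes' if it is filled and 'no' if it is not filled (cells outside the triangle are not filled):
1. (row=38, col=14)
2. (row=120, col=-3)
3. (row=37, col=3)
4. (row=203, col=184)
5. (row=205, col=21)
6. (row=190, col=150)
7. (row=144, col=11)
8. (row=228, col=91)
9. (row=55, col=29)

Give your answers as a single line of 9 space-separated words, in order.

(38,14): row=0b100110, col=0b1110, row AND col = 0b110 = 6; 6 != 14 -> empty
(120,-3): col outside [0, 120] -> not filled
(37,3): row=0b100101, col=0b11, row AND col = 0b1 = 1; 1 != 3 -> empty
(203,184): row=0b11001011, col=0b10111000, row AND col = 0b10001000 = 136; 136 != 184 -> empty
(205,21): row=0b11001101, col=0b10101, row AND col = 0b101 = 5; 5 != 21 -> empty
(190,150): row=0b10111110, col=0b10010110, row AND col = 0b10010110 = 150; 150 == 150 -> filled
(144,11): row=0b10010000, col=0b1011, row AND col = 0b0 = 0; 0 != 11 -> empty
(228,91): row=0b11100100, col=0b1011011, row AND col = 0b1000000 = 64; 64 != 91 -> empty
(55,29): row=0b110111, col=0b11101, row AND col = 0b10101 = 21; 21 != 29 -> empty

Answer: no no no no no yes no no no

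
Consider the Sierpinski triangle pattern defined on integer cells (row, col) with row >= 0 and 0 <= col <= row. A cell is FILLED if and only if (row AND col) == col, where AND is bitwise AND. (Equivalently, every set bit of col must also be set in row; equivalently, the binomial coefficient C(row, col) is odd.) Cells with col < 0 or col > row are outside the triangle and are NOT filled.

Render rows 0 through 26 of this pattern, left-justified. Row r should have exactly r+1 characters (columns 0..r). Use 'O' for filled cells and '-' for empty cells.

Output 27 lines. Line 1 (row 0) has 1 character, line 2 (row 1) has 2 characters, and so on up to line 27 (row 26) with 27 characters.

Answer: O
OO
O-O
OOOO
O---O
OO--OO
O-O-O-O
OOOOOOOO
O-------O
OO------OO
O-O-----O-O
OOOO----OOOO
O---O---O---O
OO--OO--OO--OO
O-O-O-O-O-O-O-O
OOOOOOOOOOOOOOOO
O---------------O
OO--------------OO
O-O-------------O-O
OOOO------------OOOO
O---O-----------O---O
OO--OO----------OO--OO
O-O-O-O---------O-O-O-O
OOOOOOOO--------OOOOOOOO
O-------O-------O-------O
OO------OO------OO------OO
O-O-----O-O-----O-O-----O-O

Derivation:
r0=0: O
r1=1: OO
r2=10: O-O
r3=11: OOOO
r4=100: O---O
r5=101: OO--OO
r6=110: O-O-O-O
r7=111: OOOOOOOO
r8=1000: O-------O
r9=1001: OO------OO
r10=1010: O-O-----O-O
r11=1011: OOOO----OOOO
r12=1100: O---O---O---O
r13=1101: OO--OO--OO--OO
r14=1110: O-O-O-O-O-O-O-O
r15=1111: OOOOOOOOOOOOOOOO
r16=10000: O---------------O
r17=10001: OO--------------OO
r18=10010: O-O-------------O-O
r19=10011: OOOO------------OOOO
r20=10100: O---O-----------O---O
r21=10101: OO--OO----------OO--OO
r22=10110: O-O-O-O---------O-O-O-O
r23=10111: OOOOOOOO--------OOOOOOOO
r24=11000: O-------O-------O-------O
r25=11001: OO------OO------OO------OO
r26=11010: O-O-----O-O-----O-O-----O-O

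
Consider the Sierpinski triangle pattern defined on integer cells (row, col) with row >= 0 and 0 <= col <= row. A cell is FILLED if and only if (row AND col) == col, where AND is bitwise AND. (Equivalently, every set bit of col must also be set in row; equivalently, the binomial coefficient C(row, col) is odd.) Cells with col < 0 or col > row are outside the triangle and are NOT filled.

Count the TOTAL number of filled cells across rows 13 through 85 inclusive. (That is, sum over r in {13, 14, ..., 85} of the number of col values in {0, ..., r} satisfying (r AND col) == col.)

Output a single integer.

Answer: 902

Derivation:
r13=1101 pc3: +8 =8
r14=1110 pc3: +8 =16
r15=1111 pc4: +16 =32
r16=10000 pc1: +2 =34
r17=10001 pc2: +4 =38
r18=10010 pc2: +4 =42
r19=10011 pc3: +8 =50
r20=10100 pc2: +4 =54
r21=10101 pc3: +8 =62
r22=10110 pc3: +8 =70
r23=10111 pc4: +16 =86
r24=11000 pc2: +4 =90
r25=11001 pc3: +8 =98
r26=11010 pc3: +8 =106
r27=11011 pc4: +16 =122
r28=11100 pc3: +8 =130
r29=11101 pc4: +16 =146
r30=11110 pc4: +16 =162
r31=11111 pc5: +32 =194
r32=100000 pc1: +2 =196
r33=100001 pc2: +4 =200
r34=100010 pc2: +4 =204
r35=100011 pc3: +8 =212
r36=100100 pc2: +4 =216
r37=100101 pc3: +8 =224
r38=100110 pc3: +8 =232
r39=100111 pc4: +16 =248
r40=101000 pc2: +4 =252
r41=101001 pc3: +8 =260
r42=101010 pc3: +8 =268
r43=101011 pc4: +16 =284
r44=101100 pc3: +8 =292
r45=101101 pc4: +16 =308
r46=101110 pc4: +16 =324
r47=101111 pc5: +32 =356
r48=110000 pc2: +4 =360
r49=110001 pc3: +8 =368
r50=110010 pc3: +8 =376
r51=110011 pc4: +16 =392
r52=110100 pc3: +8 =400
r53=110101 pc4: +16 =416
r54=110110 pc4: +16 =432
r55=110111 pc5: +32 =464
r56=111000 pc3: +8 =472
r57=111001 pc4: +16 =488
r58=111010 pc4: +16 =504
r59=111011 pc5: +32 =536
r60=111100 pc4: +16 =552
r61=111101 pc5: +32 =584
r62=111110 pc5: +32 =616
r63=111111 pc6: +64 =680
r64=1000000 pc1: +2 =682
r65=1000001 pc2: +4 =686
r66=1000010 pc2: +4 =690
r67=1000011 pc3: +8 =698
r68=1000100 pc2: +4 =702
r69=1000101 pc3: +8 =710
r70=1000110 pc3: +8 =718
r71=1000111 pc4: +16 =734
r72=1001000 pc2: +4 =738
r73=1001001 pc3: +8 =746
r74=1001010 pc3: +8 =754
r75=1001011 pc4: +16 =770
r76=1001100 pc3: +8 =778
r77=1001101 pc4: +16 =794
r78=1001110 pc4: +16 =810
r79=1001111 pc5: +32 =842
r80=1010000 pc2: +4 =846
r81=1010001 pc3: +8 =854
r82=1010010 pc3: +8 =862
r83=1010011 pc4: +16 =878
r84=1010100 pc3: +8 =886
r85=1010101 pc4: +16 =902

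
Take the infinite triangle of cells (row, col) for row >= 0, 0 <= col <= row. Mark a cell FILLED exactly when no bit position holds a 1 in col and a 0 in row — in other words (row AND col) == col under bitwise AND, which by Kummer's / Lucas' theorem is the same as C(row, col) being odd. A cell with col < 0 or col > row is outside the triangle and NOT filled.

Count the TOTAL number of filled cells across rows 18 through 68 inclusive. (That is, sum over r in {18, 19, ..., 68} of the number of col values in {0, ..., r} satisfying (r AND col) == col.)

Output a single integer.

Answer: 664

Derivation:
r18=10010 pc2: +4 =4
r19=10011 pc3: +8 =12
r20=10100 pc2: +4 =16
r21=10101 pc3: +8 =24
r22=10110 pc3: +8 =32
r23=10111 pc4: +16 =48
r24=11000 pc2: +4 =52
r25=11001 pc3: +8 =60
r26=11010 pc3: +8 =68
r27=11011 pc4: +16 =84
r28=11100 pc3: +8 =92
r29=11101 pc4: +16 =108
r30=11110 pc4: +16 =124
r31=11111 pc5: +32 =156
r32=100000 pc1: +2 =158
r33=100001 pc2: +4 =162
r34=100010 pc2: +4 =166
r35=100011 pc3: +8 =174
r36=100100 pc2: +4 =178
r37=100101 pc3: +8 =186
r38=100110 pc3: +8 =194
r39=100111 pc4: +16 =210
r40=101000 pc2: +4 =214
r41=101001 pc3: +8 =222
r42=101010 pc3: +8 =230
r43=101011 pc4: +16 =246
r44=101100 pc3: +8 =254
r45=101101 pc4: +16 =270
r46=101110 pc4: +16 =286
r47=101111 pc5: +32 =318
r48=110000 pc2: +4 =322
r49=110001 pc3: +8 =330
r50=110010 pc3: +8 =338
r51=110011 pc4: +16 =354
r52=110100 pc3: +8 =362
r53=110101 pc4: +16 =378
r54=110110 pc4: +16 =394
r55=110111 pc5: +32 =426
r56=111000 pc3: +8 =434
r57=111001 pc4: +16 =450
r58=111010 pc4: +16 =466
r59=111011 pc5: +32 =498
r60=111100 pc4: +16 =514
r61=111101 pc5: +32 =546
r62=111110 pc5: +32 =578
r63=111111 pc6: +64 =642
r64=1000000 pc1: +2 =644
r65=1000001 pc2: +4 =648
r66=1000010 pc2: +4 =652
r67=1000011 pc3: +8 =660
r68=1000100 pc2: +4 =664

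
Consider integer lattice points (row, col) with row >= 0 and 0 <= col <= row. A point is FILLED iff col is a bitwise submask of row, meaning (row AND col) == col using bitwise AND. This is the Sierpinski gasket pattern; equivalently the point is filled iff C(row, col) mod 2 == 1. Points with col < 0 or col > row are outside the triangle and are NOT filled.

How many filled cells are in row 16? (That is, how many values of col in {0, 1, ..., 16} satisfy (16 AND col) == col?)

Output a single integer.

Answer: 2

Derivation:
16 in binary = 10000
popcount(16) = number of 1-bits in 10000 = 1
A col c satisfies (16 AND c) == c iff every set bit of c is also set in 16; each of the 1 set bits of 16 can independently be on or off in c.
count = 2^1 = 2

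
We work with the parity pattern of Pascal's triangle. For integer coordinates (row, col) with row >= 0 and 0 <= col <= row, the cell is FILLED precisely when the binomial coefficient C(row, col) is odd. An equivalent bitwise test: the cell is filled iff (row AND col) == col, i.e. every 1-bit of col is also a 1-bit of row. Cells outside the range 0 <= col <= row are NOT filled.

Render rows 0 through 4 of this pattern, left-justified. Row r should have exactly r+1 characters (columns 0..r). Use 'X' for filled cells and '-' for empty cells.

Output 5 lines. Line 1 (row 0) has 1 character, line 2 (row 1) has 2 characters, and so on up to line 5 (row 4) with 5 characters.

Answer: X
XX
X-X
XXXX
X---X

Derivation:
r0=0: X
r1=1: XX
r2=10: X-X
r3=11: XXXX
r4=100: X---X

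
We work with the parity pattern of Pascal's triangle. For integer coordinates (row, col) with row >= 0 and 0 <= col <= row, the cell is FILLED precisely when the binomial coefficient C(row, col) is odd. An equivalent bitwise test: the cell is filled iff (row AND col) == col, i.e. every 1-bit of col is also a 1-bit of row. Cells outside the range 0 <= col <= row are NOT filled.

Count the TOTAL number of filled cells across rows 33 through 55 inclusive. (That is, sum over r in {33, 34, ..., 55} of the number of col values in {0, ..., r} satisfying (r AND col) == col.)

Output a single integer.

r33=100001 pc2: +4 =4
r34=100010 pc2: +4 =8
r35=100011 pc3: +8 =16
r36=100100 pc2: +4 =20
r37=100101 pc3: +8 =28
r38=100110 pc3: +8 =36
r39=100111 pc4: +16 =52
r40=101000 pc2: +4 =56
r41=101001 pc3: +8 =64
r42=101010 pc3: +8 =72
r43=101011 pc4: +16 =88
r44=101100 pc3: +8 =96
r45=101101 pc4: +16 =112
r46=101110 pc4: +16 =128
r47=101111 pc5: +32 =160
r48=110000 pc2: +4 =164
r49=110001 pc3: +8 =172
r50=110010 pc3: +8 =180
r51=110011 pc4: +16 =196
r52=110100 pc3: +8 =204
r53=110101 pc4: +16 =220
r54=110110 pc4: +16 =236
r55=110111 pc5: +32 =268

Answer: 268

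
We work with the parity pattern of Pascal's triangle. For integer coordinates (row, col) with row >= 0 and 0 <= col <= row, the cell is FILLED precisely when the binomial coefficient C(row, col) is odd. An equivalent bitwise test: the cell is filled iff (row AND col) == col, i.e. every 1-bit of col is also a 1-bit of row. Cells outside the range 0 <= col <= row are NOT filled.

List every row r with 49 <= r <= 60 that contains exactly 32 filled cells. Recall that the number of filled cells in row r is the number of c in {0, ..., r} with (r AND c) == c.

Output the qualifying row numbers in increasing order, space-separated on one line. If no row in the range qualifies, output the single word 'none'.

Row r has 2^popcount(r) filled cells, so we need popcount(r) = log2(32) = 5.
Scan r = 49..60 and keep those with exactly 5 one-bits:
r=49=110001 popcount=3 -> skip
r=50=110010 popcount=3 -> skip
r=51=110011 popcount=4 -> skip
r=52=110100 popcount=3 -> skip
r=53=110101 popcount=4 -> skip
r=54=110110 popcount=4 -> skip
r=55=110111 popcount=5 -> KEEP
r=56=111000 popcount=3 -> skip
r=57=111001 popcount=4 -> skip
r=58=111010 popcount=4 -> skip
r=59=111011 popcount=5 -> KEEP
r=60=111100 popcount=4 -> skip
Kept rows: 55 59

Answer: 55 59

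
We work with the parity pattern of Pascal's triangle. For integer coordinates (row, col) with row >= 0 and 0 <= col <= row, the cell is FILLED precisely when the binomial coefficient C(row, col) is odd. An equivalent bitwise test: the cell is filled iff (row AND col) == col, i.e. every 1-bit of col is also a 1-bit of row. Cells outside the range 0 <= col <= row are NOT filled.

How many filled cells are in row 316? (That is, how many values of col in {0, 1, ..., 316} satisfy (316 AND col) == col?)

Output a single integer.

316 in binary = 100111100
popcount(316) = number of 1-bits in 100111100 = 5
A col c satisfies (316 AND c) == c iff every set bit of c is also set in 316; each of the 5 set bits of 316 can independently be on or off in c.
count = 2^5 = 32

Answer: 32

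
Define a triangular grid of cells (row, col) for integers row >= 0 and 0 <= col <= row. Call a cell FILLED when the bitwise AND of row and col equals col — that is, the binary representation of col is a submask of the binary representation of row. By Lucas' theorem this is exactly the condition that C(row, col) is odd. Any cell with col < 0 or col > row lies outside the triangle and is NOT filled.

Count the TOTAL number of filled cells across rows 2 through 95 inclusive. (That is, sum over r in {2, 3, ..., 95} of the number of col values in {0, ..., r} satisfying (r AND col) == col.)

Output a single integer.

Answer: 1212

Derivation:
r2=10 pc1: +2 =2
r3=11 pc2: +4 =6
r4=100 pc1: +2 =8
r5=101 pc2: +4 =12
r6=110 pc2: +4 =16
r7=111 pc3: +8 =24
r8=1000 pc1: +2 =26
r9=1001 pc2: +4 =30
r10=1010 pc2: +4 =34
r11=1011 pc3: +8 =42
r12=1100 pc2: +4 =46
r13=1101 pc3: +8 =54
r14=1110 pc3: +8 =62
r15=1111 pc4: +16 =78
r16=10000 pc1: +2 =80
r17=10001 pc2: +4 =84
r18=10010 pc2: +4 =88
r19=10011 pc3: +8 =96
r20=10100 pc2: +4 =100
r21=10101 pc3: +8 =108
r22=10110 pc3: +8 =116
r23=10111 pc4: +16 =132
r24=11000 pc2: +4 =136
r25=11001 pc3: +8 =144
r26=11010 pc3: +8 =152
r27=11011 pc4: +16 =168
r28=11100 pc3: +8 =176
r29=11101 pc4: +16 =192
r30=11110 pc4: +16 =208
r31=11111 pc5: +32 =240
r32=100000 pc1: +2 =242
r33=100001 pc2: +4 =246
r34=100010 pc2: +4 =250
r35=100011 pc3: +8 =258
r36=100100 pc2: +4 =262
r37=100101 pc3: +8 =270
r38=100110 pc3: +8 =278
r39=100111 pc4: +16 =294
r40=101000 pc2: +4 =298
r41=101001 pc3: +8 =306
r42=101010 pc3: +8 =314
r43=101011 pc4: +16 =330
r44=101100 pc3: +8 =338
r45=101101 pc4: +16 =354
r46=101110 pc4: +16 =370
r47=101111 pc5: +32 =402
r48=110000 pc2: +4 =406
r49=110001 pc3: +8 =414
r50=110010 pc3: +8 =422
r51=110011 pc4: +16 =438
r52=110100 pc3: +8 =446
r53=110101 pc4: +16 =462
r54=110110 pc4: +16 =478
r55=110111 pc5: +32 =510
r56=111000 pc3: +8 =518
r57=111001 pc4: +16 =534
r58=111010 pc4: +16 =550
r59=111011 pc5: +32 =582
r60=111100 pc4: +16 =598
r61=111101 pc5: +32 =630
r62=111110 pc5: +32 =662
r63=111111 pc6: +64 =726
r64=1000000 pc1: +2 =728
r65=1000001 pc2: +4 =732
r66=1000010 pc2: +4 =736
r67=1000011 pc3: +8 =744
r68=1000100 pc2: +4 =748
r69=1000101 pc3: +8 =756
r70=1000110 pc3: +8 =764
r71=1000111 pc4: +16 =780
r72=1001000 pc2: +4 =784
r73=1001001 pc3: +8 =792
r74=1001010 pc3: +8 =800
r75=1001011 pc4: +16 =816
r76=1001100 pc3: +8 =824
r77=1001101 pc4: +16 =840
r78=1001110 pc4: +16 =856
r79=1001111 pc5: +32 =888
r80=1010000 pc2: +4 =892
r81=1010001 pc3: +8 =900
r82=1010010 pc3: +8 =908
r83=1010011 pc4: +16 =924
r84=1010100 pc3: +8 =932
r85=1010101 pc4: +16 =948
r86=1010110 pc4: +16 =964
r87=1010111 pc5: +32 =996
r88=1011000 pc3: +8 =1004
r89=1011001 pc4: +16 =1020
r90=1011010 pc4: +16 =1036
r91=1011011 pc5: +32 =1068
r92=1011100 pc4: +16 =1084
r93=1011101 pc5: +32 =1116
r94=1011110 pc5: +32 =1148
r95=1011111 pc6: +64 =1212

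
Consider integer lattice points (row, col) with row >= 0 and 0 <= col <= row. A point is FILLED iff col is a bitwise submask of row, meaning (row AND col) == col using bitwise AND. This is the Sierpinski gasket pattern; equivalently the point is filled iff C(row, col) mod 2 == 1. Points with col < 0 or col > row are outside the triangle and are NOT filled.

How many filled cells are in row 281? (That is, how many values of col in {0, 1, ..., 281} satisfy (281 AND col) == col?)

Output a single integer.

281 in binary = 100011001
popcount(281) = number of 1-bits in 100011001 = 4
A col c satisfies (281 AND c) == c iff every set bit of c is also set in 281; each of the 4 set bits of 281 can independently be on or off in c.
count = 2^4 = 16

Answer: 16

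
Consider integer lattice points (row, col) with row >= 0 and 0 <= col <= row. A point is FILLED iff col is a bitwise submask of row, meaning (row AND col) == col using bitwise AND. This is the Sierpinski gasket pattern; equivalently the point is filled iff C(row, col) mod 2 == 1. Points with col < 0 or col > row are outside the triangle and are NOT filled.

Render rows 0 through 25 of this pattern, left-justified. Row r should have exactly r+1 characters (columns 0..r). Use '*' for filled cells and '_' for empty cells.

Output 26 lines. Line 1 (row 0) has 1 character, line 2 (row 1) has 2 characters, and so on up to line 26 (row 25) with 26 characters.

Answer: *
**
*_*
****
*___*
**__**
*_*_*_*
********
*_______*
**______**
*_*_____*_*
****____****
*___*___*___*
**__**__**__**
*_*_*_*_*_*_*_*
****************
*_______________*
**______________**
*_*_____________*_*
****____________****
*___*___________*___*
**__**__________**__**
*_*_*_*_________*_*_*_*
********________********
*_______*_______*_______*
**______**______**______**

Derivation:
r0=0: *
r1=1: **
r2=10: *_*
r3=11: ****
r4=100: *___*
r5=101: **__**
r6=110: *_*_*_*
r7=111: ********
r8=1000: *_______*
r9=1001: **______**
r10=1010: *_*_____*_*
r11=1011: ****____****
r12=1100: *___*___*___*
r13=1101: **__**__**__**
r14=1110: *_*_*_*_*_*_*_*
r15=1111: ****************
r16=10000: *_______________*
r17=10001: **______________**
r18=10010: *_*_____________*_*
r19=10011: ****____________****
r20=10100: *___*___________*___*
r21=10101: **__**__________**__**
r22=10110: *_*_*_*_________*_*_*_*
r23=10111: ********________********
r24=11000: *_______*_______*_______*
r25=11001: **______**______**______**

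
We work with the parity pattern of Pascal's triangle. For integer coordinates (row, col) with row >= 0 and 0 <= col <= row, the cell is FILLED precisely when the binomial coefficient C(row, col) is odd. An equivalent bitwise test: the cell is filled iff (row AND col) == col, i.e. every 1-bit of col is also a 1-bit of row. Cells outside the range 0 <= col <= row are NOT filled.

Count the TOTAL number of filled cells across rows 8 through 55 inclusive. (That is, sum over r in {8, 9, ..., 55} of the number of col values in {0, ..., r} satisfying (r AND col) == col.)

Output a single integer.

r8=1000 pc1: +2 =2
r9=1001 pc2: +4 =6
r10=1010 pc2: +4 =10
r11=1011 pc3: +8 =18
r12=1100 pc2: +4 =22
r13=1101 pc3: +8 =30
r14=1110 pc3: +8 =38
r15=1111 pc4: +16 =54
r16=10000 pc1: +2 =56
r17=10001 pc2: +4 =60
r18=10010 pc2: +4 =64
r19=10011 pc3: +8 =72
r20=10100 pc2: +4 =76
r21=10101 pc3: +8 =84
r22=10110 pc3: +8 =92
r23=10111 pc4: +16 =108
r24=11000 pc2: +4 =112
r25=11001 pc3: +8 =120
r26=11010 pc3: +8 =128
r27=11011 pc4: +16 =144
r28=11100 pc3: +8 =152
r29=11101 pc4: +16 =168
r30=11110 pc4: +16 =184
r31=11111 pc5: +32 =216
r32=100000 pc1: +2 =218
r33=100001 pc2: +4 =222
r34=100010 pc2: +4 =226
r35=100011 pc3: +8 =234
r36=100100 pc2: +4 =238
r37=100101 pc3: +8 =246
r38=100110 pc3: +8 =254
r39=100111 pc4: +16 =270
r40=101000 pc2: +4 =274
r41=101001 pc3: +8 =282
r42=101010 pc3: +8 =290
r43=101011 pc4: +16 =306
r44=101100 pc3: +8 =314
r45=101101 pc4: +16 =330
r46=101110 pc4: +16 =346
r47=101111 pc5: +32 =378
r48=110000 pc2: +4 =382
r49=110001 pc3: +8 =390
r50=110010 pc3: +8 =398
r51=110011 pc4: +16 =414
r52=110100 pc3: +8 =422
r53=110101 pc4: +16 =438
r54=110110 pc4: +16 =454
r55=110111 pc5: +32 =486

Answer: 486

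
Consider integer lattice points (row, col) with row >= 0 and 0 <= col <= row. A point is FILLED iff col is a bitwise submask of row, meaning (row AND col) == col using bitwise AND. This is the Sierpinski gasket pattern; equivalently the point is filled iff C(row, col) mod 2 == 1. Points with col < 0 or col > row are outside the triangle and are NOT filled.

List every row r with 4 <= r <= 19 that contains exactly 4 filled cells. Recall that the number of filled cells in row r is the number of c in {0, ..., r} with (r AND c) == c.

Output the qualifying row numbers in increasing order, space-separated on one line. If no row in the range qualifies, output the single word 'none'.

Row r has 2^popcount(r) filled cells, so we need popcount(r) = log2(4) = 2.
Scan r = 4..19 and keep those with exactly 2 one-bits:
r=4=100 popcount=1 -> skip
r=5=101 popcount=2 -> KEEP
r=6=110 popcount=2 -> KEEP
r=7=111 popcount=3 -> skip
r=8=1000 popcount=1 -> skip
r=9=1001 popcount=2 -> KEEP
r=10=1010 popcount=2 -> KEEP
r=11=1011 popcount=3 -> skip
r=12=1100 popcount=2 -> KEEP
r=13=1101 popcount=3 -> skip
r=14=1110 popcount=3 -> skip
r=15=1111 popcount=4 -> skip
r=16=10000 popcount=1 -> skip
r=17=10001 popcount=2 -> KEEP
r=18=10010 popcount=2 -> KEEP
r=19=10011 popcount=3 -> skip
Kept rows: 5 6 9 10 12 17 18

Answer: 5 6 9 10 12 17 18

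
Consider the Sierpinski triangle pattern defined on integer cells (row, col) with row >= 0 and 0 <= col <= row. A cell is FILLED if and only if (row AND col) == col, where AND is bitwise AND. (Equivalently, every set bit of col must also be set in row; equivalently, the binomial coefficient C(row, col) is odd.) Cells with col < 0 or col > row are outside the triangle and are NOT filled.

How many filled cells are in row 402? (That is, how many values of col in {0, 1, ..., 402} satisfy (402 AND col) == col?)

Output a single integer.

Answer: 16

Derivation:
402 in binary = 110010010
popcount(402) = number of 1-bits in 110010010 = 4
A col c satisfies (402 AND c) == c iff every set bit of c is also set in 402; each of the 4 set bits of 402 can independently be on or off in c.
count = 2^4 = 16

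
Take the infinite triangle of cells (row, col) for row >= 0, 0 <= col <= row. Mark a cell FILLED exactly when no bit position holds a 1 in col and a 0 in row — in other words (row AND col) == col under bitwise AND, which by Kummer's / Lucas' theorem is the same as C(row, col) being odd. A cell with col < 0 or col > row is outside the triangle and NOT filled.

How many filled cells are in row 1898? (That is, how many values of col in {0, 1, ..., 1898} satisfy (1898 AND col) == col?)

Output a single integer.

Answer: 128

Derivation:
1898 in binary = 11101101010
popcount(1898) = number of 1-bits in 11101101010 = 7
A col c satisfies (1898 AND c) == c iff every set bit of c is also set in 1898; each of the 7 set bits of 1898 can independently be on or off in c.
count = 2^7 = 128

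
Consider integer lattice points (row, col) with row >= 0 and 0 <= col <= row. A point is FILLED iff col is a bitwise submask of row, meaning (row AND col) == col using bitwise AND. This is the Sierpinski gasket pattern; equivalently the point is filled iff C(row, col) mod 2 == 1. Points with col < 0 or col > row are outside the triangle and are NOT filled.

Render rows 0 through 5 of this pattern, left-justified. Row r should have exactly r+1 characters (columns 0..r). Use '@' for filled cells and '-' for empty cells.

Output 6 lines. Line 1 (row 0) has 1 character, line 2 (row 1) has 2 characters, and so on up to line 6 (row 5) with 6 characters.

r0=0: @
r1=1: @@
r2=10: @-@
r3=11: @@@@
r4=100: @---@
r5=101: @@--@@

Answer: @
@@
@-@
@@@@
@---@
@@--@@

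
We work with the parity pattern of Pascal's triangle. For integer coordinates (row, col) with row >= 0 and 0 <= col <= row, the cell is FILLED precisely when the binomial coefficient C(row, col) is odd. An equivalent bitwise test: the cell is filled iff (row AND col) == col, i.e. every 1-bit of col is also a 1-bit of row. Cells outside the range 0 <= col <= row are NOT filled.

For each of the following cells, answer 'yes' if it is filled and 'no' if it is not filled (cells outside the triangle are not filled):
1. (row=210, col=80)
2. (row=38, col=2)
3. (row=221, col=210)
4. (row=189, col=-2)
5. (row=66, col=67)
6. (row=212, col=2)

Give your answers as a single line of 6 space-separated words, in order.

(210,80): row=0b11010010, col=0b1010000, row AND col = 0b1010000 = 80; 80 == 80 -> filled
(38,2): row=0b100110, col=0b10, row AND col = 0b10 = 2; 2 == 2 -> filled
(221,210): row=0b11011101, col=0b11010010, row AND col = 0b11010000 = 208; 208 != 210 -> empty
(189,-2): col outside [0, 189] -> not filled
(66,67): col outside [0, 66] -> not filled
(212,2): row=0b11010100, col=0b10, row AND col = 0b0 = 0; 0 != 2 -> empty

Answer: yes yes no no no no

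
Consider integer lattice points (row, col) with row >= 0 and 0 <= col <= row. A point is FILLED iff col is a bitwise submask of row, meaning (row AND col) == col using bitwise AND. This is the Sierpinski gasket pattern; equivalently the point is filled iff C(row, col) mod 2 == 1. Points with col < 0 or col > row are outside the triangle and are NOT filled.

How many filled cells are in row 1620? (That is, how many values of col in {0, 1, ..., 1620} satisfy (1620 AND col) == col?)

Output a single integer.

Answer: 32

Derivation:
1620 in binary = 11001010100
popcount(1620) = number of 1-bits in 11001010100 = 5
A col c satisfies (1620 AND c) == c iff every set bit of c is also set in 1620; each of the 5 set bits of 1620 can independently be on or off in c.
count = 2^5 = 32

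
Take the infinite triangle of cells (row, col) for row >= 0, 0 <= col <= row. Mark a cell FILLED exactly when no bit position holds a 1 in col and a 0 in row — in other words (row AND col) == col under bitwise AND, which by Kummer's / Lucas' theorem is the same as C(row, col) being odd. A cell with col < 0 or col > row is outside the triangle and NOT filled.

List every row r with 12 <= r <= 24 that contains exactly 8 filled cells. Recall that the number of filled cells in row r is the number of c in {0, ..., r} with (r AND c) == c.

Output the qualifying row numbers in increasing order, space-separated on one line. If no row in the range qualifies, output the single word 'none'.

Answer: 13 14 19 21 22

Derivation:
Row r has 2^popcount(r) filled cells, so we need popcount(r) = log2(8) = 3.
Scan r = 12..24 and keep those with exactly 3 one-bits:
r=12=1100 popcount=2 -> skip
r=13=1101 popcount=3 -> KEEP
r=14=1110 popcount=3 -> KEEP
r=15=1111 popcount=4 -> skip
r=16=10000 popcount=1 -> skip
r=17=10001 popcount=2 -> skip
r=18=10010 popcount=2 -> skip
r=19=10011 popcount=3 -> KEEP
r=20=10100 popcount=2 -> skip
r=21=10101 popcount=3 -> KEEP
r=22=10110 popcount=3 -> KEEP
r=23=10111 popcount=4 -> skip
r=24=11000 popcount=2 -> skip
Kept rows: 13 14 19 21 22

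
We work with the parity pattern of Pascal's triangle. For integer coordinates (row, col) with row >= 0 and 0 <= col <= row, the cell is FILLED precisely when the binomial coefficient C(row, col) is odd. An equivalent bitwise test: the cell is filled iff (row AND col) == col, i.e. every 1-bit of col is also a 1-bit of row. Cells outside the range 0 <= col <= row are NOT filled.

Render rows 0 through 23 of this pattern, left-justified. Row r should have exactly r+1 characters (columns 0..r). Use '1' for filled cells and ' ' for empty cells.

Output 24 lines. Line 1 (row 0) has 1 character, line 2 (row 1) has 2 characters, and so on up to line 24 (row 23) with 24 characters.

Answer: 1
11
1 1
1111
1   1
11  11
1 1 1 1
11111111
1       1
11      11
1 1     1 1
1111    1111
1   1   1   1
11  11  11  11
1 1 1 1 1 1 1 1
1111111111111111
1               1
11              11
1 1             1 1
1111            1111
1   1           1   1
11  11          11  11
1 1 1 1         1 1 1 1
11111111        11111111

Derivation:
r0=0: 1
r1=1: 11
r2=10: 1 1
r3=11: 1111
r4=100: 1   1
r5=101: 11  11
r6=110: 1 1 1 1
r7=111: 11111111
r8=1000: 1       1
r9=1001: 11      11
r10=1010: 1 1     1 1
r11=1011: 1111    1111
r12=1100: 1   1   1   1
r13=1101: 11  11  11  11
r14=1110: 1 1 1 1 1 1 1 1
r15=1111: 1111111111111111
r16=10000: 1               1
r17=10001: 11              11
r18=10010: 1 1             1 1
r19=10011: 1111            1111
r20=10100: 1   1           1   1
r21=10101: 11  11          11  11
r22=10110: 1 1 1 1         1 1 1 1
r23=10111: 11111111        11111111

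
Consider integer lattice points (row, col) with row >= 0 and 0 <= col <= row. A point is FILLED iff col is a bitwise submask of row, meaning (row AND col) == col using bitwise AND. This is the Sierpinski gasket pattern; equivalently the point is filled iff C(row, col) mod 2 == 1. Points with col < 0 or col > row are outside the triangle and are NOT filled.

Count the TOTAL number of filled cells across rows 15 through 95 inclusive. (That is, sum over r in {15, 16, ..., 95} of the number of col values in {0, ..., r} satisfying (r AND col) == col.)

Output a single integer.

Answer: 1150

Derivation:
r15=1111 pc4: +16 =16
r16=10000 pc1: +2 =18
r17=10001 pc2: +4 =22
r18=10010 pc2: +4 =26
r19=10011 pc3: +8 =34
r20=10100 pc2: +4 =38
r21=10101 pc3: +8 =46
r22=10110 pc3: +8 =54
r23=10111 pc4: +16 =70
r24=11000 pc2: +4 =74
r25=11001 pc3: +8 =82
r26=11010 pc3: +8 =90
r27=11011 pc4: +16 =106
r28=11100 pc3: +8 =114
r29=11101 pc4: +16 =130
r30=11110 pc4: +16 =146
r31=11111 pc5: +32 =178
r32=100000 pc1: +2 =180
r33=100001 pc2: +4 =184
r34=100010 pc2: +4 =188
r35=100011 pc3: +8 =196
r36=100100 pc2: +4 =200
r37=100101 pc3: +8 =208
r38=100110 pc3: +8 =216
r39=100111 pc4: +16 =232
r40=101000 pc2: +4 =236
r41=101001 pc3: +8 =244
r42=101010 pc3: +8 =252
r43=101011 pc4: +16 =268
r44=101100 pc3: +8 =276
r45=101101 pc4: +16 =292
r46=101110 pc4: +16 =308
r47=101111 pc5: +32 =340
r48=110000 pc2: +4 =344
r49=110001 pc3: +8 =352
r50=110010 pc3: +8 =360
r51=110011 pc4: +16 =376
r52=110100 pc3: +8 =384
r53=110101 pc4: +16 =400
r54=110110 pc4: +16 =416
r55=110111 pc5: +32 =448
r56=111000 pc3: +8 =456
r57=111001 pc4: +16 =472
r58=111010 pc4: +16 =488
r59=111011 pc5: +32 =520
r60=111100 pc4: +16 =536
r61=111101 pc5: +32 =568
r62=111110 pc5: +32 =600
r63=111111 pc6: +64 =664
r64=1000000 pc1: +2 =666
r65=1000001 pc2: +4 =670
r66=1000010 pc2: +4 =674
r67=1000011 pc3: +8 =682
r68=1000100 pc2: +4 =686
r69=1000101 pc3: +8 =694
r70=1000110 pc3: +8 =702
r71=1000111 pc4: +16 =718
r72=1001000 pc2: +4 =722
r73=1001001 pc3: +8 =730
r74=1001010 pc3: +8 =738
r75=1001011 pc4: +16 =754
r76=1001100 pc3: +8 =762
r77=1001101 pc4: +16 =778
r78=1001110 pc4: +16 =794
r79=1001111 pc5: +32 =826
r80=1010000 pc2: +4 =830
r81=1010001 pc3: +8 =838
r82=1010010 pc3: +8 =846
r83=1010011 pc4: +16 =862
r84=1010100 pc3: +8 =870
r85=1010101 pc4: +16 =886
r86=1010110 pc4: +16 =902
r87=1010111 pc5: +32 =934
r88=1011000 pc3: +8 =942
r89=1011001 pc4: +16 =958
r90=1011010 pc4: +16 =974
r91=1011011 pc5: +32 =1006
r92=1011100 pc4: +16 =1022
r93=1011101 pc5: +32 =1054
r94=1011110 pc5: +32 =1086
r95=1011111 pc6: +64 =1150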